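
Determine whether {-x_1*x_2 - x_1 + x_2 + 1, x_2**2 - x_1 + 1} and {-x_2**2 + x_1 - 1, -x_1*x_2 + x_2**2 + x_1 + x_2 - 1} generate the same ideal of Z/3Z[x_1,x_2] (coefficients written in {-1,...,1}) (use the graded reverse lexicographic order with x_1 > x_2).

For a fixed monomial order, each ideal has a unique reduced Gröbner basis; comparing bases decides equality.
Buchberger on the first generating set:
f_1 = -x_1*x_2 - x_1 + x_2 + 1, LT = x_1*x_2.
f_2 = x_2**2 - x_1 + 1, LT = x_2**2.

S(f_1,f_2): lcm = x_1*x_2**2. S = x_1**2 + x_1*x_2 - x_2**2 - x_1 - x_2.
  reduce S modulo (f_1, f_2):
  remainder x_1**2 - 1 ≠ 0; add g_3 = x_1**2 - 1 to the basis.

The other S-polynomials (S(f_1,g_3), S(f_2,g_3)) all reduce to 0 modulo the current basis, so we have a Gröbner basis.
Inter-reduce: drop elements whose leading term is divisible by another's, tail-reduce, and make monic.
Reduced Gröbner basis: {x_1**2 - 1, x_1*x_2 + x_1 - x_2 - 1, x_2**2 - x_1 + 1}.

Buchberger on the second generating set:
h_1 = -x_2**2 + x_1 - 1, LT = x_2**2.
h_2 = -x_1*x_2 + x_2**2 + x_1 + x_2 - 1, LT = x_1*x_2.

S(h_1,h_2): lcm = x_1*x_2**2. S = x_2**3 - x_1**2 + x_1*x_2 + x_2**2 + x_1 - x_2.
  reduce S modulo (h_1, h_2):
  remainder -x_1**2 + 1 ≠ 0; add k_3 = -x_1**2 + 1 to the basis.

The other S-polynomials (S(h_1,k_3), S(h_2,k_3)) all reduce to 0 modulo the current basis, so we have a Gröbner basis.
Inter-reduce: drop elements whose leading term is divisible by another's, tail-reduce, and make monic.
Reduced Gröbner basis: {x_1**2 - 1, x_1*x_2 + x_1 - x_2 - 1, x_2**2 - x_1 + 1}.

Same reduced basis, so the two generating sets span the same ideal.

Yes, the ideals are equal.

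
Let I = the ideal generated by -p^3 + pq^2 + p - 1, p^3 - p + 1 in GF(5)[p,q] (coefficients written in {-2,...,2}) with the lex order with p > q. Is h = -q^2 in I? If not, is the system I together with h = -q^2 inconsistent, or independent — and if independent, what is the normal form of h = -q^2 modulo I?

First compute the reduced Gröbner basis of I by Buchberger's algorithm.
f_1 = -p^3 + pq^2 + p - 1, LT = p^3.
f_2 = p^3 - p + 1, LT = p^3.

S(f_1,f_2): lcm = p^3. S = -pq^2.
  leading term pq^2: no divisor's leading term divides it; move -pq^2 to the remainder.
  remainder -pq^2 ≠ 0; add k_3 = -pq^2 to the basis.

S(f_1,k_3): lcm = p^3q^2. S = -pq^4 - pq^2 + q^2.
  leading term pq^4: subtract (q^2)·k_3 from -pq^4 - pq^2 + q^2 → -pq^2 + q^2
  leading term pq^2: subtract (1)·k_3 from -pq^2 + q^2 → q^2
  leading term q^2: no divisor's leading term divides it; move q^2 to the remainder.
  remainder q^2 ≠ 0; add k_4 = q^2 to the basis.

The other S-polynomials (S(f_2,k_3), S(f_1,k_4), S(f_2,k_4), S(k_3,k_4)) all reduce to 0 modulo the current basis, so we have a Gröbner basis.
Inter-reduce: drop elements whose leading term is divisible by another's, tail-reduce, and make monic.
Reduced Gröbner basis: {p^3 - p + 1, q^2}.
Label its elements g_1 = p^3 - p + 1, g_2 = q^2.

Reduce h = -q^2 modulo G:
  leading term q^2: subtract (-1)·g_2 from -q^2 → 0
  normal form = 0.
Since the normal form is 0, h ∈ I.

-q^2 lies in I (it reduces to 0).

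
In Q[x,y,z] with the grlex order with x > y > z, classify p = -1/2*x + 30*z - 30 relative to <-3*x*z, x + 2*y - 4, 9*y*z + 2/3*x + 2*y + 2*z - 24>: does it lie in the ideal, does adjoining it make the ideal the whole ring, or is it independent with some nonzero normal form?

-1/2*x + 30*z - 30 lies in I (it reduces to 0).

First compute the reduced Gröbner basis of I by Buchberger's algorithm.
f_1 = -3*x*z, LT = x*z.
f_2 = x + 2*y - 4, LT = x.
f_3 = 9*y*z + 2/3*x + 2*y + 2*z - 24, LT = y*z.

S(f_1,f_2): lcm = x*z. S = -2*y*z + 4*z.
  leading term y*z: subtract (-2/9)·f_3 from -2*y*z + 4*z → 4/27*x + 4/9*y + 40/9*z - 16/3
  leading term x: subtract (4/27)·f_2 from 4/27*x + 4/9*y + 40/9*z - 16/3 → 4/27*y + 40/9*z - 128/27
  leading term y: no divisor's leading term divides it; move 4/27*y to the remainder.
  leading term z: no divisor's leading term divides it; move 40/9*z to the remainder.
  leading term 1: no divisor's leading term divides it; move -128/27 to the remainder.
  remainder 4/27*y + 40/9*z - 128/27 ≠ 0; add h_4 = 4/27*y + 40/9*z - 128/27 to the basis.

S(f_1,f_3): lcm = x*y*z. S = -2/27*x**2 - 2/9*x*y - 2/9*x*z + 8/3*x.
  leading term x**2: subtract (-2/27*x)·f_2 from -2/27*x**2 - 2/9*x*y - 2/9*x*z + 8/3*x → -2/27*x*y - 2/9*x*z + 64/27*x
  leading term x*y: subtract (-2/27*y)·f_2 from -2/27*x*y - 2/9*x*z + 64/27*x → -2/9*x*z + 4/27*y**2 + 64/27*x - 8/27*y
  leading term x*z: subtract (2/27)·f_1 from -2/9*x*z + 4/27*y**2 + 64/27*x - 8/27*y → 4/27*y**2 + 64/27*x - 8/27*y
  leading term y**2: subtract (y)·h_4 from 4/27*y**2 + 64/27*x - 8/27*y → -40/9*y*z + 64/27*x + 40/9*y
  leading term y*z: subtract (-40/81)·f_3 from -40/9*y*z + 64/27*x + 40/9*y → 656/243*x + 440/81*y + 80/81*z - 320/27
  leading term x: subtract (656/243)·f_2 from 656/243*x + 440/81*y + 80/81*z - 320/27 → 8/243*y + 80/81*z - 256/243
  leading term y: subtract (2/9)·h_4 from 8/243*y + 80/81*z - 256/243 → 0
  remainder 0.

S(f_2,f_3): leading monomials are coprime, so the S-polynomial reduces to 0 (Buchberger's first criterion).
S(f_1,h_4): leading monomials are coprime, so the S-polynomial reduces to 0 (Buchberger's first criterion).
S(f_2,h_4): leading monomials are coprime, so the S-polynomial reduces to 0 (Buchberger's first criterion).
S(f_3,h_4): lcm = y*z. S = -30*z**2 + 2/27*x + 2/9*y + 290/9*z - 8/3.
  leading term z**2: no divisor's leading term divides it; move -30*z**2 to the remainder.
  leading term x: subtract (2/27)·f_2 from 2/27*x + 2/9*y + 290/9*z - 8/3 → 2/27*y + 290/9*z - 64/27
  leading term y: subtract (1/2)·h_4 from 2/27*y + 290/9*z - 64/27 → 30*z
  leading term z: no divisor's leading term divides it; move 30*z to the remainder.
  remainder -30*z**2 + 30*z ≠ 0; add h_5 = -30*z**2 + 30*z to the basis.

S(f_1,h_5): lcm = x*z**2. S = x*z.
  leading term x*z: subtract (-1/3)·f_1 from x*z → 0
  remainder 0.

S(f_2,h_5): leading monomials are coprime, so the S-polynomial reduces to 0 (Buchberger's first criterion).
S(f_3,h_5): lcm = y*z**2. S = 2/27*x*z + 11/9*y*z + 2/9*z**2 - 8/3*z.
  leading term x*z: subtract (-2/81)·f_1 from 2/27*x*z + 11/9*y*z + 2/9*z**2 - 8/3*z → 11/9*y*z + 2/9*z**2 - 8/3*z
  leading term y*z: subtract (11/81)·f_3 from 11/9*y*z + 2/9*z**2 - 8/3*z → 2/9*z**2 - 22/243*x - 22/81*y - 238/81*z + 88/27
  leading term z**2: subtract (-1/135)·h_5 from 2/9*z**2 - 22/243*x - 22/81*y - 238/81*z + 88/27 → -22/243*x - 22/81*y - 220/81*z + 88/27
  leading term x: subtract (-22/243)·f_2 from -22/243*x - 22/81*y - 220/81*z + 88/27 → -22/243*y - 220/81*z + 704/243
  leading term y: subtract (-11/18)·h_4 from -22/243*y - 220/81*z + 704/243 → 0
  remainder 0.

S(h_4,h_5): leading monomials are coprime, so the S-polynomial reduces to 0 (Buchberger's first criterion).
Every S-polynomial of the final basis reduces to 0, so we have a Gröbner basis.
Inter-reduce: drop elements whose leading term is divisible by another's, tail-reduce, and make monic.
Reduced Gröbner basis: {z**2 - z, x - 60*z + 60, y + 30*z - 32}.
Label its elements g_1 = z**2 - z, g_2 = x - 60*z + 60, g_3 = y + 30*z - 32.

Reduce p = -1/2*x + 30*z - 30 modulo G:
  leading term x: subtract (-1/2)·g_2 from -1/2*x + 30*z - 30 → 0
  normal form = 0.
Since the normal form is 0, p ∈ I.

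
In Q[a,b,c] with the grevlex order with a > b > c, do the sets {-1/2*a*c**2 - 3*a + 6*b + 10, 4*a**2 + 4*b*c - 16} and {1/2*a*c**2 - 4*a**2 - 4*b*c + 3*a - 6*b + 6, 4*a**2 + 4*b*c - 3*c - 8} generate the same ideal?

No, the ideals differ.

For a fixed monomial order, each ideal has a unique reduced Gröbner basis; comparing bases decides equality.
Buchberger on the first generating set:
f_1 = -1/2*a*c**2 - 3*a + 6*b + 10, LT = a*c**2.
f_2 = 4*a**2 + 4*b*c - 16, LT = a**2.

S(f_1,f_2): lcm = a**2*c**2. S = -b*c**3 + 6*a**2 - 12*a*b + 4*c**2 - 20*a.
  leading term b*c**3: no divisor's leading term divides it; move -b*c**3 to the remainder.
  leading term a**2: subtract (3/2)·f_2 from 6*a**2 - 12*a*b + 4*c**2 - 20*a → -12*a*b - 6*b*c + 4*c**2 - 20*a + 24
  leading term a*b: no divisor's leading term divides it; move -12*a*b to the remainder.
  leading term b*c: no divisor's leading term divides it; move -6*b*c to the remainder.
  leading term c**2: no divisor's leading term divides it; move 4*c**2 to the remainder.
  leading term a: no divisor's leading term divides it; move -20*a to the remainder.
  leading term 1: no divisor's leading term divides it; move 24 to the remainder.
  remainder -b*c**3 - 12*a*b - 6*b*c + 4*c**2 - 20*a + 24 ≠ 0; add g_3 = -b*c**3 - 12*a*b - 6*b*c + 4*c**2 - 20*a + 24 to the basis.

S(f_1,g_3): lcm = a*b*c**3. S = -12*a**2*b - 12*b**2*c + 4*a*c**2 - 20*a**2 - 20*b*c + 24*a.
  leading term a**2*b: subtract (-3*b)·f_2 from -12*a**2*b - 12*b**2*c + 4*a*c**2 - 20*a**2 - 20*b*c + 24*a → 4*a*c**2 - 20*a**2 - 20*b*c + 24*a - 48*b
  leading term a*c**2: subtract (-8)·f_1 from 4*a*c**2 - 20*a**2 - 20*b*c + 24*a - 48*b → -20*a**2 - 20*b*c + 80
  leading term a**2: subtract (-5)·f_2 from -20*a**2 - 20*b*c + 80 → 0
  remainder 0.

S(f_2,g_3): leading monomials are coprime, so the S-polynomial reduces to 0 (Buchberger's first criterion).
Every S-polynomial of the final basis reduces to 0, so we have a Gröbner basis.
Inter-reduce: drop elements whose leading term is divisible by another's, tail-reduce, and make monic.
Reduced Gröbner basis: {b*c**3 + 12*a*b + 6*b*c - 4*c**2 + 20*a - 24, a*c**2 + 6*a - 12*b - 20, a**2 + b*c - 4}.

Buchberger on the second generating set:
h_1 = 1/2*a*c**2 - 4*a**2 - 4*b*c + 3*a - 6*b + 6, LT = a*c**2.
h_2 = 4*a**2 + 4*b*c - 3*c - 8, LT = a**2.

S(h_1,h_2): lcm = a**2*c**2. S = -b*c**3 - 8*a**3 - 8*a*b*c + 3/4*c**3 + 6*a**2 - 12*a*b + 2*c**2 + 12*a.
  leading term b*c**3: no divisor's leading term divides it; move -b*c**3 to the remainder.
  leading term a**3: subtract (-2*a)·h_2 from -8*a**3 - 8*a*b*c + 3/4*c**3 + 6*a**2 - 12*a*b + 2*c**2 + 12*a → 3/4*c**3 + 6*a**2 - 12*a*b - 6*a*c + 2*c**2 - 4*a
  leading term c**3: no divisor's leading term divides it; move 3/4*c**3 to the remainder.
  leading term a**2: subtract (3/2)·h_2 from 6*a**2 - 12*a*b - 6*a*c + 2*c**2 - 4*a → -12*a*b - 6*a*c - 6*b*c + 2*c**2 - 4*a + 9/2*c + 12
  leading term a*b: no divisor's leading term divides it; move -12*a*b to the remainder.
  leading term a*c: no divisor's leading term divides it; move -6*a*c to the remainder.
  leading term b*c: no divisor's leading term divides it; move -6*b*c to the remainder.
  leading term c**2: no divisor's leading term divides it; move 2*c**2 to the remainder.
  leading term a: no divisor's leading term divides it; move -4*a to the remainder.
  leading term c: no divisor's leading term divides it; move 9/2*c to the remainder.
  leading term 1: no divisor's leading term divides it; move 12 to the remainder.
  remainder -b*c**3 + 3/4*c**3 - 12*a*b - 6*a*c - 6*b*c + 2*c**2 - 4*a + 9/2*c + 12 ≠ 0; add k_3 = -b*c**3 + 3/4*c**3 - 12*a*b - 6*a*c - 6*b*c + 2*c**2 - 4*a + 9/2*c + 12 to the basis.

S(h_1,k_3): lcm = a*b*c**3. S = -8*a**2*b*c - 8*b**2*c**2 + 3/4*a*c**3 - 12*a**2*b - 6*a**2*c - 12*b**2*c + 2*a*c**2 - 4*a**2 + 9/2*a*c + 12*b*c + 12*a.
  leading term a**2*b*c: subtract (-2*b*c)·h_2 from -8*a**2*b*c - 8*b**2*c**2 + 3/4*a*c**3 - 12*a**2*b - 6*a**2*c - 12*b**2*c + 2*a*c**2 - 4*a**2 + 9/2*a*c + 12*b*c + 12*a → 3/4*a*c**3 - 12*a**2*b - 6*a**2*c - 12*b**2*c + 2*a*c**2 - 6*b*c**2 - 4*a**2 + 9/2*a*c - 4*b*c + 12*a
  leading term a*c**3: subtract (3/2*c)·h_1 from 3/4*a*c**3 - 12*a**2*b - 6*a**2*c - 12*b**2*c + 2*a*c**2 - 6*b*c**2 - 4*a**2 + 9/2*a*c - 4*b*c + 12*a → -12*a**2*b - 12*b**2*c + 2*a*c**2 - 4*a**2 + 5*b*c + 12*a - 9*c
  leading term a**2*b: subtract (-3*b)·h_2 from -12*a**2*b - 12*b**2*c + 2*a*c**2 - 4*a**2 + 5*b*c + 12*a - 9*c → 2*a*c**2 - 4*a**2 - 4*b*c + 12*a - 24*b - 9*c
  leading term a*c**2: subtract (4)·h_1 from 2*a*c**2 - 4*a**2 - 4*b*c + 12*a - 24*b - 9*c → 12*a**2 + 12*b*c - 9*c - 24
  leading term a**2: subtract (3)·h_2 from 12*a**2 + 12*b*c - 9*c - 24 → 0
  remainder 0.

S(h_2,k_3): leading monomials are coprime, so the S-polynomial reduces to 0 (Buchberger's first criterion).
Every S-polynomial of the final basis reduces to 0, so we have a Gröbner basis.
Inter-reduce: drop elements whose leading term is divisible by another's, tail-reduce, and make monic.
Reduced Gröbner basis: {b*c**3 - 3/4*c**3 + 12*a*b + 6*a*c + 6*b*c - 2*c**2 + 4*a - 9/2*c - 12, a*c**2 + 6*a - 12*b - 6*c - 4, a**2 + b*c - 3/4*c - 2}.

Since the reduced bases disagree, the two ideals are not the same.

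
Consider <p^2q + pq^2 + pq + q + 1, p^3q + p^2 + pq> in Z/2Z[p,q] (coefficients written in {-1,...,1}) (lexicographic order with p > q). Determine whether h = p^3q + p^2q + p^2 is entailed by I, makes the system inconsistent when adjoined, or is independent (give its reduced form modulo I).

First compute the reduced Gröbner basis of I by Buchberger's algorithm.
f_1 = p^2q + pq^2 + pq + q + 1, LT = p^2q.
f_2 = p^3q + p^2 + pq, LT = p^3q.

S(f_1,f_2): lcm = p^3q. S = p^2q^2 + p^2q + p^2 + p.
  reduce S modulo (f_1, f_2):
  remainder p^2 + pq^3 + pq + p + q^2 + 1 ≠ 0; add k_3 = p^2 + pq^3 + pq + p + q^2 + 1 to the basis.

S(f_1,k_3): lcm = p^2q. S = pq^4 + q^3 + 1.
  reduce S modulo (f_1, f_2, k_3):
  remainder pq^4 + q^3 + 1 ≠ 0; add k_4 = pq^4 + q^3 + 1 to the basis.

S(f_2,k_3): lcm = p^3q. S = p^2q^4 + p^2q^2 + p^2q + p^2 + pq^3.
  reduce S modulo (f_1, f_2, k_3, k_4):
  remainder pq^3 + p + q + 1 ≠ 0; add k_5 = pq^3 + p + q + 1 to the basis.

S(f_2,k_4): lcm = p^3q^4. S = p^2 + pq^4.
  reduce S modulo (f_1, f_2, k_3, k_4, k_5):
  remainder pq + q^3 + q^2 + q + 1 ≠ 0; add k_6 = pq + q^3 + q^2 + q + 1 to the basis.

S(k_4,k_6): lcm = pq^4. S = q^6 + q^5 + q^4 + 1.
  reduce S modulo (f_1, f_2, k_3, k_4, k_5, k_6):
  remainder q^6 + q^5 + q^4 + 1 ≠ 0; add k_7 = q^6 + q^5 + q^4 + 1 to the basis.

S(k_5,k_6): lcm = pq^3. S = p + q^5 + q^4 + q^3 + q^2 + q + 1.
  reduce S modulo (f_1, f_2, k_3, k_4, k_5, k_6, k_7):
  remainder p + q^5 + q^4 + q^3 + q^2 + q + 1 ≠ 0; add k_8 = p + q^5 + q^4 + q^3 + q^2 + q + 1 to the basis.

The other S-polynomials (S(f_1,k_4), S(k_3,k_4), S(f_1,k_5), S(f_2,k_5), S(k_3,k_5), S(k_4,k_5), S(f_1,k_6), S(f_2,k_6), S(k_3,k_6), S(f_1,k_7), S(f_2,k_7), S(k_3,k_7), S(k_4,k_7), S(k_5,k_7), S(k_6,k_7), S(f_1,k_8), S(f_2,k_8), S(k_3,k_8), S(k_4,k_8), S(k_5,k_8), S(k_6,k_8), S(k_7,k_8)) all reduce to 0 modulo the current basis, so we have a Gröbner basis.
Inter-reduce: drop elements whose leading term is divisible by another's, tail-reduce, and make monic.
Reduced Gröbner basis: {p + q^5 + q^4 + q^3 + q^2 + q + 1, q^6 + q^5 + q^4 + 1}.
Label its elements g_1 = p + q^5 + q^4 + q^3 + q^2 + q + 1, g_2 = q^6 + q^5 + q^4 + 1.

Reduce h = p^3q + p^2q + p^2 modulo G:
  leading term p^3q: subtract (p^2q)·g_1 from p^3q + p^2q + p^2 → p^2q^6 + p^2q^5 + p^2q^4 + p^2q^3 + p^2q^2 + p^2
  leading term p^2q^6: subtract (pq^6)·g_1 from p^2q^6 + p^2q^5 + p^2q^4 + p^2q^3 + p^2q^2 + p^2 → p^2q^5 + p^2q^4 + p^2q^3 + p^2q^2 + p^2 + pq^11 + pq^10 + pq^9 + pq^8 + pq^7 + pq^6
  leading term p^2q^5: subtract (pq^5)·g_1 from p^2q^5 + p^2q^4 + p^2q^3 + p^2q^2 + p^2 + pq^11 + pq^10 + pq^9 + pq^8 + pq^7 + pq^6 → p^2q^4 + p^2q^3 + p^2q^2 + p^2 + pq^11 + pq^5
  leading term p^2q^4: subtract (pq^4)·g_1 from p^2q^4 + p^2q^3 + p^2q^2 + p^2 + pq^11 + pq^5 → p^2q^3 + p^2q^2 + p^2 + pq^11 + pq^9 + pq^8 + pq^7 + pq^6 + pq^4
  leading term p^2q^3: subtract (pq^3)·g_1 from p^2q^3 + p^2q^2 + p^2 + pq^11 + pq^9 + pq^8 + pq^7 + pq^6 + pq^4 → p^2q^2 + p^2 + pq^11 + pq^9 + pq^5 + pq^3
  leading term p^2q^2: subtract (pq^2)·g_1 from p^2q^2 + p^2 + pq^11 + pq^9 + pq^5 + pq^3 → p^2 + pq^11 + pq^9 + pq^7 + pq^6 + pq^4 + pq^2
  leading term p^2: subtract (p)·g_1 from p^2 + pq^11 + pq^9 + pq^7 + pq^6 + pq^4 + pq^2 → pq^11 + pq^9 + pq^7 + pq^6 + pq^5 + pq^3 + pq + p
  leading term pq^11: subtract (q^11)·g_1 from pq^11 + pq^9 + pq^7 + pq^6 + pq^5 + pq^3 + pq + p → pq^9 + pq^7 + pq^6 + pq^5 + pq^3 + pq + p + q^16 + q^15 + q^14 + q^13 + q^12 + q^11
  leading term pq^9: subtract (q^9)·g_1 from pq^9 + pq^7 + pq^6 + pq^5 + pq^3 + pq + p + q^16 + q^15 + q^14 + q^13 + q^12 + q^11 → pq^7 + pq^6 + pq^5 + pq^3 + pq + p + q^16 + q^15 + q^10 + q^9
  leading term pq^7: subtract (q^7)·g_1 from pq^7 + pq^6 + pq^5 + pq^3 + pq + p + q^16 + q^15 + q^10 + q^9 → pq^6 + pq^5 + pq^3 + pq + p + q^16 + q^15 + q^12 + q^11 + q^8 + q^7
  leading term pq^6: subtract (q^6)·g_1 from pq^6 + pq^5 + pq^3 + pq + p + q^16 + q^15 + q^12 + q^11 + q^8 + q^7 → pq^5 + pq^3 + pq + p + q^16 + q^15 + q^12 + q^10 + q^9 + q^6
  leading term pq^5: subtract (q^5)·g_1 from pq^5 + pq^3 + pq + p + q^16 + q^15 + q^12 + q^10 + q^9 + q^6 → pq^3 + pq + p + q^16 + q^15 + q^12 + q^8 + q^7 + q^5
  leading term pq^3: subtract (q^3)·g_1 from pq^3 + pq + p + q^16 + q^15 + q^12 + q^8 + q^7 + q^5 → pq + p + q^16 + q^15 + q^12 + q^6 + q^4 + q^3
  leading term pq: subtract (q)·g_1 from pq + p + q^16 + q^15 + q^12 + q^6 + q^4 + q^3 → p + q^16 + q^15 + q^12 + q^5 + q^2 + q
  leading term p: subtract (1)·g_1 from p + q^16 + q^15 + q^12 + q^5 + q^2 + q → q^16 + q^15 + q^12 + q^4 + q^3 + 1
  leading term q^16: subtract (q^10)·g_2 from q^16 + q^15 + q^12 + q^4 + q^3 + 1 → q^14 + q^12 + q^10 + q^4 + q^3 + 1
  leading term q^14: subtract (q^8)·g_2 from q^14 + q^12 + q^10 + q^4 + q^3 + 1 → q^13 + q^10 + q^8 + q^4 + q^3 + 1
  leading term q^13: subtract (q^7)·g_2 from q^13 + q^10 + q^8 + q^4 + q^3 + 1 → q^12 + q^11 + q^10 + q^8 + q^7 + q^4 + q^3 + 1
  leading term q^12: subtract (q^6)·g_2 from q^12 + q^11 + q^10 + q^8 + q^7 + q^4 + q^3 + 1 → q^8 + q^7 + q^6 + q^4 + q^3 + 1
  leading term q^8: subtract (q^2)·g_2 from q^8 + q^7 + q^6 + q^4 + q^3 + 1 → q^4 + q^3 + q^2 + 1
  leading term q^4: no divisor's leading term divides it; move q^4 to the remainder.
  leading term q^3: no divisor's leading term divides it; move q^3 to the remainder.
  leading term q^2: no divisor's leading term divides it; move q^2 to the remainder.
  leading term 1: no divisor's leading term divides it; move 1 to the remainder.
  normal form = q^4 + q^3 + q^2 + 1.
The normal form is nonzero, so h ∉ I. Since h minus its normal form lies in I, I + (h) = I + (r) where r = q^4 + q^3 + q^2 + 1; decide whether this ideal is the whole ring.
Run Buchberger on G together with r (pairs among the g_i already reduce to 0 since G is a Gröbner basis):
g_1 = p + q^5 + q^4 + q^3 + q^2 + q + 1, LT = p.
g_2 = q^6 + q^5 + q^4 + 1, LT = q^6.
r = q^4 + q^3 + q^2 + 1, LT = q^4.

S(g_2,r): lcm = q^6. S = q^2 + 1.
  reduce S modulo (g_1, g_2, r):
  remainder q^2 + 1 ≠ 0; add m_4 = q^2 + 1 to the basis.

S(g_2,m_4): lcm = q^6. S = q^5 + 1.
  reduce S modulo (g_1, g_2, r, m_4):
  remainder q + 1 ≠ 0; add m_5 = q + 1 to the basis.

The other S-polynomials (S(g_1,g_2), S(g_1,r), S(g_1,m_4), S(r,m_4), S(g_1,m_5), S(g_2,m_5), S(r,m_5), S(m_4,m_5)) all reduce to 0 modulo the current basis, so we have a Gröbner basis.
Inter-reduce: drop elements whose leading term is divisible by another's, tail-reduce, and make monic.
Reduced Gröbner basis: {p, q + 1}.
The reduced Gröbner basis of I + (h) is {p, q + 1} ≠ {1}, a proper ideal, so the enlarged system stays consistent: h is independent of I, with normal form q^4 + q^3 + q^2 + 1.

The remainder on division by a Gröbner basis is unique — it is the normal form.

p^3q + p^2q + p^2 is independent of I; its normal form modulo I is q^4 + q^3 + q^2 + 1.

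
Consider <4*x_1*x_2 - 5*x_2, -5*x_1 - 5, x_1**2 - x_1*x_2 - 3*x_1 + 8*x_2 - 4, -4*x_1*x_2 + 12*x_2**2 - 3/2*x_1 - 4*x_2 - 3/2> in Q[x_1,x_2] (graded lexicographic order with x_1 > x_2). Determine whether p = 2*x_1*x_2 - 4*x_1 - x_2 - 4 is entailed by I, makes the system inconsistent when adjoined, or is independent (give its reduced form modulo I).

2*x_1*x_2 - 4*x_1 - x_2 - 4 lies in I (it reduces to 0).

First compute the reduced Gröbner basis of I by Buchberger's algorithm.
f_1 = 4*x_1*x_2 - 5*x_2, LT = x_1*x_2.
f_2 = -5*x_1 - 5, LT = x_1.
f_3 = x_1**2 - x_1*x_2 - 3*x_1 + 8*x_2 - 4, LT = x_1**2.
f_4 = -4*x_1*x_2 + 12*x_2**2 - 3/2*x_1 - 4*x_2 - 3/2, LT = x_1*x_2.

S(f_1,f_2): lcm = x_1*x_2. S = -9/4*x_2.
  leading term x_2: no divisor's leading term divides it; move -9/4*x_2 to the remainder.
  remainder -9/4*x_2 ≠ 0; add h_5 = -9/4*x_2 to the basis.

S(f_1,f_3): lcm = x_1**2*x_2. S = x_1*x_2**2 + 7/4*x_1*x_2 - 8*x_2**2 + 4*x_2.
  leading term x_1*x_2**2: subtract (1/4*x_2)·f_1 from x_1*x_2**2 + 7/4*x_1*x_2 - 8*x_2**2 + 4*x_2 → 7/4*x_1*x_2 - 27/4*x_2**2 + 4*x_2
  leading term x_1*x_2: subtract (7/16)·f_1 from 7/4*x_1*x_2 - 27/4*x_2**2 + 4*x_2 → -27/4*x_2**2 + 99/16*x_2
  leading term x_2**2: subtract (3*x_2)·h_5 from -27/4*x_2**2 + 99/16*x_2 → 99/16*x_2
  leading term x_2: subtract (-11/4)·h_5 from 99/16*x_2 → 0
  remainder 0.

S(f_1,f_4): lcm = x_1*x_2. S = 3*x_2**2 - 3/8*x_1 - 9/4*x_2 - 3/8.
  leading term x_2**2: subtract (-4/3*x_2)·h_5 from 3*x_2**2 - 3/8*x_1 - 9/4*x_2 - 3/8 → -3/8*x_1 - 9/4*x_2 - 3/8
  leading term x_1: subtract (3/40)·f_2 from -3/8*x_1 - 9/4*x_2 - 3/8 → -9/4*x_2
  leading term x_2: subtract (1)·h_5 from -9/4*x_2 → 0
  remainder 0.

S(f_2,f_3): lcm = x_1**2. S = x_1*x_2 + 4*x_1 - 8*x_2 + 4.
  leading term x_1*x_2: subtract (1/4)·f_1 from x_1*x_2 + 4*x_1 - 8*x_2 + 4 → 4*x_1 - 27/4*x_2 + 4
  leading term x_1: subtract (-4/5)·f_2 from 4*x_1 - 27/4*x_2 + 4 → -27/4*x_2
  leading term x_2: subtract (3)·h_5 from -27/4*x_2 → 0
  remainder 0.

S(f_2,f_4): lcm = x_1*x_2. S = 3*x_2**2 - 3/8*x_1 - 3/8.
  leading term x_2**2: subtract (-4/3*x_2)·h_5 from 3*x_2**2 - 3/8*x_1 - 3/8 → -3/8*x_1 - 3/8
  leading term x_1: subtract (3/40)·f_2 from -3/8*x_1 - 3/8 → 0
  remainder 0.

S(f_3,f_4): lcm = x_1**2*x_2. S = 2*x_1*x_2**2 - 3/8*x_1**2 - 4*x_1*x_2 + 8*x_2**2 - 3/8*x_1 - 4*x_2.
  leading term x_1*x_2**2: subtract (1/2*x_2)·f_1 from 2*x_1*x_2**2 - 3/8*x_1**2 - 4*x_1*x_2 + 8*x_2**2 - 3/8*x_1 - 4*x_2 → -3/8*x_1**2 - 4*x_1*x_2 + 21/2*x_2**2 - 3/8*x_1 - 4*x_2
  leading term x_1**2: subtract (3/40*x_1)·f_2 from -3/8*x_1**2 - 4*x_1*x_2 + 21/2*x_2**2 - 3/8*x_1 - 4*x_2 → -4*x_1*x_2 + 21/2*x_2**2 - 4*x_2
  leading term x_1*x_2: subtract (-1)·f_1 from -4*x_1*x_2 + 21/2*x_2**2 - 4*x_2 → 21/2*x_2**2 - 9*x_2
  leading term x_2**2: subtract (-14/3*x_2)·h_5 from 21/2*x_2**2 - 9*x_2 → -9*x_2
  leading term x_2: subtract (4)·h_5 from -9*x_2 → 0
  remainder 0.

S(f_1,h_5): lcm = x_1*x_2. S = -5/4*x_2.
  leading term x_2: subtract (5/9)·h_5 from -5/4*x_2 → 0
  remainder 0.

S(f_2,h_5): leading monomials are coprime, so the S-polynomial reduces to 0 (Buchberger's first criterion).
S(f_3,h_5): leading monomials are coprime, so the S-polynomial reduces to 0 (Buchberger's first criterion).
S(f_4,h_5): lcm = x_1*x_2. S = -3*x_2**2 + 3/8*x_1 + x_2 + 3/8.
  leading term x_2**2: subtract (4/3*x_2)·h_5 from -3*x_2**2 + 3/8*x_1 + x_2 + 3/8 → 3/8*x_1 + x_2 + 3/8
  leading term x_1: subtract (-3/40)·f_2 from 3/8*x_1 + x_2 + 3/8 → x_2
  leading term x_2: subtract (-4/9)·h_5 from x_2 → 0
  remainder 0.

Every S-polynomial of the final basis reduces to 0, so we have a Gröbner basis.
Inter-reduce: drop elements whose leading term is divisible by another's, tail-reduce, and make monic.
Reduced Gröbner basis: {x_1 + 1, x_2}.
Label its elements g_1 = x_1 + 1, g_2 = x_2.

Reduce p = 2*x_1*x_2 - 4*x_1 - x_2 - 4 modulo G:
  leading term x_1*x_2: subtract (2*x_2)·g_1 from 2*x_1*x_2 - 4*x_1 - x_2 - 4 → -4*x_1 - 3*x_2 - 4
  leading term x_1: subtract (-4)·g_1 from -4*x_1 - 3*x_2 - 4 → -3*x_2
  leading term x_2: subtract (-3)·g_2 from -3*x_2 → 0
  normal form = 0.
Since the normal form is 0, p ∈ I.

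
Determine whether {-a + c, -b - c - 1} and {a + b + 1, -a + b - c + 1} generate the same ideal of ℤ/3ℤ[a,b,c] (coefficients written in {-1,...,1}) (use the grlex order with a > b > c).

Yes, the ideals are equal.

Since reduced Gröbner bases are canonical representatives of ideals under a given ordering, it suffices to compute and compare them.
Buchberger on the first generating set:
f_1 = -a + c, LT = a.
f_2 = -b - c - 1, LT = b.

The S-polynomials (S(f_1,f_2)) all reduce to 0 modulo the current basis, so we have a Gröbner basis.
Inter-reduce: drop elements whose leading term is divisible by another's, tail-reduce, and make monic.
Reduced Gröbner basis: {a - c, b + c + 1}.

Buchberger on the second generating set:
h_1 = a + b + 1, LT = a.
h_2 = -a + b - c + 1, LT = a.

S(h_1,h_2): lcm = a. S = -b - c - 1.
  leading term b: no divisor's leading term divides it; move -b to the remainder.
  leading term c: no divisor's leading term divides it; move -c to the remainder.
  leading term 1: no divisor's leading term divides it; move -1 to the remainder.
  remainder -b - c - 1 ≠ 0; add k_3 = -b - c - 1 to the basis.

The other S-polynomials (S(h_1,k_3), S(h_2,k_3)) all reduce to 0 modulo the current basis, so we have a Gröbner basis.
Inter-reduce: drop elements whose leading term is divisible by another's, tail-reduce, and make monic.
Reduced Gröbner basis: {a - c, b + c + 1}.

The two bases agree; hence the ideals are identical.
The same test decides containment: I ⊆ J iff every generator of I reduces to 0 modulo a Gröbner basis of J.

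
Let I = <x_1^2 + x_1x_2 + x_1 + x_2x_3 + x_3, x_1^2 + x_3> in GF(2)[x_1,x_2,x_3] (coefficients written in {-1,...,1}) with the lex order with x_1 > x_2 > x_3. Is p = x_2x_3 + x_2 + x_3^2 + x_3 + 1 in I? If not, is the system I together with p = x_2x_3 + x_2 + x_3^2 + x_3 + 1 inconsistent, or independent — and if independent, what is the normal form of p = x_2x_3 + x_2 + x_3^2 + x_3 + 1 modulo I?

First compute the reduced Gröbner basis of I by Buchberger's algorithm.
f_1 = x_1^2 + x_1x_2 + x_1 + x_2x_3 + x_3, LT = x_1^2.
f_2 = x_1^2 + x_3, LT = x_1^2.

S(f_1,f_2): lcm = x_1^2. S = x_1x_2 + x_1 + x_2x_3.
  leading term x_1x_2: no divisor's leading term divides it; move x_1x_2 to the remainder.
  leading term x_1: no divisor's leading term divides it; move x_1 to the remainder.
  leading term x_2x_3: no divisor's leading term divides it; move x_2x_3 to the remainder.
  remainder x_1x_2 + x_1 + x_2x_3 ≠ 0; add h_3 = x_1x_2 + x_1 + x_2x_3 to the basis.

S(f_1,h_3): lcm = x_1^2x_2. S = x_1^2 + x_1x_2^2 + x_1x_2x_3 + x_1x_2 + x_2^2x_3 + x_2x_3.
  leading term x_1^2: subtract (1)·f_1 from x_1^2 + x_1x_2^2 + x_1x_2x_3 + x_1x_2 + x_2^2x_3 + x_2x_3 → x_1x_2^2 + x_1x_2x_3 + x_1 + x_2^2x_3 + x_3
  leading term x_1x_2^2: subtract (x_2)·h_3 from x_1x_2^2 + x_1x_2x_3 + x_1 + x_2^2x_3 + x_3 → x_1x_2x_3 + x_1x_2 + x_1 + x_3
  leading term x_1x_2x_3: subtract (x_3)·h_3 from x_1x_2x_3 + x_1x_2 + x_1 + x_3 → x_1x_2 + x_1x_3 + x_1 + x_2x_3^2 + x_3
  leading term x_1x_2: subtract (1)·h_3 from x_1x_2 + x_1x_3 + x_1 + x_2x_3^2 + x_3 → x_1x_3 + x_2x_3^2 + x_2x_3 + x_3
  leading term x_1x_3: no divisor's leading term divides it; move x_1x_3 to the remainder.
  leading term x_2x_3^2: no divisor's leading term divides it; move x_2x_3^2 to the remainder.
  leading term x_2x_3: no divisor's leading term divides it; move x_2x_3 to the remainder.
  leading term x_3: no divisor's leading term divides it; move x_3 to the remainder.
  remainder x_1x_3 + x_2x_3^2 + x_2x_3 + x_3 ≠ 0; add h_4 = x_1x_3 + x_2x_3^2 + x_2x_3 + x_3 to the basis.

S(h_3,h_4): lcm = x_1x_2x_3. S = x_1x_3 + x_2^2x_3^2 + x_2^2x_3 + x_2x_3^2 + x_2x_3.
  leading term x_1x_3: subtract (1)·h_4 from x_1x_3 + x_2^2x_3^2 + x_2^2x_3 + x_2x_3^2 + x_2x_3 → x_2^2x_3^2 + x_2^2x_3 + x_3
  leading term x_2^2x_3^2: no divisor's leading term divides it; move x_2^2x_3^2 to the remainder.
  leading term x_2^2x_3: no divisor's leading term divides it; move x_2^2x_3 to the remainder.
  leading term x_3: no divisor's leading term divides it; move x_3 to the remainder.
  remainder x_2^2x_3^2 + x_2^2x_3 + x_3 ≠ 0; add h_5 = x_2^2x_3^2 + x_2^2x_3 + x_3 to the basis.

The other S-polynomials (S(f_2,h_3), S(f_1,h_4), S(f_2,h_4), S(f_1,h_5), S(f_2,h_5), S(h_3,h_5), S(h_4,h_5)) all reduce to 0 modulo the current basis, so we have a Gröbner basis.
Inter-reduce: drop elements whose leading term is divisible by another's, tail-reduce, and make monic.
Reduced Gröbner basis: {x_1^2 + x_3, x_1x_2 + x_1 + x_2x_3, x_1x_3 + x_2x_3^2 + x_2x_3 + x_3, x_2^2x_3^2 + x_2^2x_3 + x_3}.
Label its elements g_1 = x_1^2 + x_3, g_2 = x_1x_2 + x_1 + x_2x_3, g_3 = x_1x_3 + x_2x_3^2 + x_2x_3 + x_3, g_4 = x_2^2x_3^2 + x_2^2x_3 + x_3.

Reduce p = x_2x_3 + x_2 + x_3^2 + x_3 + 1 modulo G:
  leading term x_2x_3: no divisor's leading term divides it; move x_2x_3 to the remainder.
  leading term x_2: no divisor's leading term divides it; move x_2 to the remainder.
  leading term x_3^2: no divisor's leading term divides it; move x_3^2 to the remainder.
  leading term x_3: no divisor's leading term divides it; move x_3 to the remainder.
  leading term 1: no divisor's leading term divides it; move 1 to the remainder.
  normal form = x_2x_3 + x_2 + x_3^2 + x_3 + 1.
The normal form is nonzero, so p ∉ I. Since p minus its normal form lies in I, I + (p) = I + (r) where r = x_2x_3 + x_2 + x_3^2 + x_3 + 1; decide whether this ideal is the whole ring.
Run Buchberger on G together with r (pairs among the g_i already reduce to 0 since G is a Gröbner basis):
g_1 = x_1^2 + x_3, LT = x_1^2.
g_2 = x_1x_2 + x_1 + x_2x_3, LT = x_1x_2.
g_3 = x_1x_3 + x_2x_3^2 + x_2x_3 + x_3, LT = x_1x_3.
g_4 = x_2^2x_3^2 + x_2^2x_3 + x_3, LT = x_2^2x_3^2.
r = x_2x_3 + x_2 + x_3^2 + x_3 + 1, LT = x_2x_3.

S(g_2,r): lcm = x_1x_2x_3. S = x_1x_2 + x_1x_3^2 + x_1 + x_2x_3^2.
  leading term x_1x_2: subtract (1)·g_2 from x_1x_2 + x_1x_3^2 + x_1 + x_2x_3^2 → x_1x_3^2 + x_2x_3^2 + x_2x_3
  leading term x_1x_3^2: subtract (x_3)·g_3 from x_1x_3^2 + x_2x_3^2 + x_2x_3 → x_2x_3^3 + x_2x_3 + x_3^2
  leading term x_2x_3^3: subtract (x_3^2)·r from x_2x_3^3 + x_2x_3 + x_3^2 → x_2x_3^2 + x_2x_3 + x_3^4 + x_3^3
  leading term x_2x_3^2: subtract (x_3)·r from x_2x_3^2 + x_2x_3 + x_3^4 + x_3^3 → x_3^4 + x_3^2 + x_3
  leading term x_3^4: no divisor's leading term divides it; move x_3^4 to the remainder.
  leading term x_3^2: no divisor's leading term divides it; move x_3^2 to the remainder.
  leading term x_3: no divisor's leading term divides it; move x_3 to the remainder.
  remainder x_3^4 + x_3^2 + x_3 ≠ 0; add m_6 = x_3^4 + x_3^2 + x_3 to the basis.

S(g_4,r): lcm = x_2^2x_3^2. S = x_2x_3^3 + x_2x_3^2 + x_2x_3 + x_3.
  leading term x_2x_3^3: subtract (x_3^2)·r from x_2x_3^3 + x_2x_3^2 + x_2x_3 + x_3 → x_2x_3 + x_3^4 + x_3^3 + x_3^2 + x_3
  leading term x_2x_3: subtract (1)·r from x_2x_3 + x_3^4 + x_3^3 + x_3^2 + x_3 → x_2 + x_3^4 + x_3^3 + 1
  leading term x_2: no divisor's leading term divides it; move x_2 to the remainder.
  leading term x_3^4: subtract (1)·m_6 from x_3^4 + x_3^3 + 1 → x_3^3 + x_3^2 + x_3 + 1
  leading term x_3^3: no divisor's leading term divides it; move x_3^3 to the remainder.
  leading term x_3^2: no divisor's leading term divides it; move x_3^2 to the remainder.
  leading term x_3: no divisor's leading term divides it; move x_3 to the remainder.
  leading term 1: no divisor's leading term divides it; move 1 to the remainder.
  remainder x_2 + x_3^3 + x_3^2 + x_3 + 1 ≠ 0; add m_7 = x_2 + x_3^3 + x_3^2 + x_3 + 1 to the basis.

The other S-polynomials (S(g_1,g_2), S(g_1,g_3), S(g_1,g_4), S(g_1,r), S(g_2,g_3), S(g_2,g_4), S(g_3,g_4), S(g_3,r), S(g_1,m_6), S(g_2,m_6), S(g_3,m_6), S(g_4,m_6), S(r,m_6), S(g_1,m_7), S(g_2,m_7), S(g_3,m_7), S(g_4,m_7), S(r,m_7), S(m_6,m_7)) all reduce to 0 modulo the current basis, so we have a Gröbner basis.
Inter-reduce: drop elements whose leading term is divisible by another's, tail-reduce, and make monic.
Reduced Gröbner basis: {x_1^2 + x_3, x_1x_3 + x_3^3 + x_3^2, x_2 + x_3^3 + x_3^2 + x_3 + 1, x_3^4 + x_3^2 + x_3}.
The reduced Gröbner basis of I + (p) is {x_1^2 + x_3, x_1x_3 + x_3^3 + x_3^2, x_2 + x_3^3 + x_3^2 + x_3 + 1, x_3^4 + x_3^2 + x_3} ≠ {1}, a proper ideal, so the enlarged system stays consistent: p is independent of I, with normal form x_2x_3 + x_2 + x_3^2 + x_3 + 1.

x_2x_3 + x_2 + x_3^2 + x_3 + 1 is independent of I; its normal form modulo I is x_2x_3 + x_2 + x_3^2 + x_3 + 1.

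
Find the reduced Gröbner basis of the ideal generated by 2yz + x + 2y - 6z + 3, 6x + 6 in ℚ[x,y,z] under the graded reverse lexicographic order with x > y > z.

G = {yz + y - 3z + 1, x + 1}

f_1 = 2yz + x + 2y - 6z + 3, LT = yz.
f_2 = 6x + 6, LT = x.

The S-polynomials (S(f_1,f_2)) all reduce to 0 modulo the current basis, so we have a Gröbner basis.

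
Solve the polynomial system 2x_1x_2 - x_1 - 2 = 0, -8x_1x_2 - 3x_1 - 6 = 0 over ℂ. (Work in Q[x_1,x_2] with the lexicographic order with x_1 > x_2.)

{(-2, 0)}

Compute a lex Gröbner basis by Buchberger's algorithm.
f_1 = 2x_1x_2 - x_1 - 2, LT = x_1x_2.
f_2 = -8x_1x_2 - 3x_1 - 6, LT = x_1x_2.

S(f_1,f_2): lcm = x_1x_2. S = -7/8x_1 - 7/4.
  leading term x_1: no divisor's leading term divides it; move -7/8x_1 to the remainder.
  leading term 1: no divisor's leading term divides it; move -7/4 to the remainder.
  remainder -7/8x_1 - 7/4 ≠ 0; add h_3 = -7/8x_1 - 7/4 to the basis.

S(f_1,h_3): lcm = x_1x_2. S = -1/2x_1 - 2x_2 - 1.
  leading term x_1: subtract (4/7)·h_3 from -1/2x_1 - 2x_2 - 1 → -2x_2
  leading term x_2: no divisor's leading term divides it; move -2x_2 to the remainder.
  remainder -2x_2 ≠ 0; add h_4 = -2x_2 to the basis.

The other S-polynomials (S(f_2,h_3), S(f_1,h_4), S(f_2,h_4), S(h_3,h_4)) all reduce to 0 modulo the current basis, so we have a Gröbner basis.
Inter-reduce: drop elements whose leading term is divisible by another's, tail-reduce, and make monic.
Reduced Gröbner basis: {x_1 + 2, x_2}.

A lex Gröbner basis eliminates variables successively. Here x_2 depends only on x_2, with roots {0}; lifting each root through the earlier basis elements recovers the full solutions.
  x_2 = 0: the earlier basis element becomes x_1 + 2 = 0, giving x_1 = -2 — point (-2, 0).
Substituting each solution back into the original system confirms all equations vanish.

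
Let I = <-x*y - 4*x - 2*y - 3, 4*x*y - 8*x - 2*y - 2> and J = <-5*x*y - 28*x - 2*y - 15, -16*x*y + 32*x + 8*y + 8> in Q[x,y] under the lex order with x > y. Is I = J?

Equality of ideals is decidable: compute both reduced Gröbner bases (unique for the ordering) and check whether they agree.
Buchberger on the first generating set:
f_1 = -x*y - 4*x - 2*y - 3, LT = x*y.
f_2 = 4*x*y - 8*x - 2*y - 2, LT = x*y.

S(f_1,f_2): lcm = x*y. S = 6*x + 5/2*y + 7/2.
  reduce S modulo (f_1, f_2):
  remainder 6*x + 5/2*y + 7/2 ≠ 0; add g_3 = 6*x + 5/2*y + 7/2 to the basis.

S(f_1,g_3): lcm = x*y. S = 4*x - 5/12*y**2 + 17/12*y + 3.
  reduce S modulo (f_1, f_2, g_3):
  remainder -5/12*y**2 - 1/4*y + 2/3 ≠ 0; add g_4 = -5/12*y**2 - 1/4*y + 2/3 to the basis.

The other S-polynomials (S(f_2,g_3), S(f_1,g_4), S(f_2,g_4), S(g_3,g_4)) all reduce to 0 modulo the current basis, so we have a Gröbner basis.
Inter-reduce: drop elements whose leading term is divisible by another's, tail-reduce, and make monic.
Reduced Gröbner basis: {x + 5/12*y + 7/12, y**2 + 3/5*y - 8/5}.

Buchberger on the second generating set:
h_1 = -5*x*y - 28*x - 2*y - 15, LT = x*y.
h_2 = -16*x*y + 32*x + 8*y + 8, LT = x*y.

S(h_1,h_2): lcm = x*y. S = 38/5*x + 9/10*y + 7/2.
  reduce S modulo (h_1, h_2):
  remainder 38/5*x + 9/10*y + 7/2 ≠ 0; add k_3 = 38/5*x + 9/10*y + 7/2 to the basis.

S(h_1,k_3): lcm = x*y. S = 28/5*x - 9/76*y**2 - 23/380*y + 3.
  reduce S modulo (h_1, h_2, k_3):
  remainder -9/76*y**2 - 55/76*y + 8/19 ≠ 0; add k_4 = -9/76*y**2 - 55/76*y + 8/19 to the basis.

The other S-polynomials (S(h_2,k_3), S(h_1,k_4), S(h_2,k_4), S(k_3,k_4)) all reduce to 0 modulo the current basis, so we have a Gröbner basis.
Inter-reduce: drop elements whose leading term is divisible by another's, tail-reduce, and make monic.
Reduced Gröbner basis: {x + 9/76*y + 35/76, y**2 + 55/9*y - 32/9}.

Since the reduced bases disagree, the two ideals are not the same.
The same test decides containment: I ⊆ J iff every generator of I reduces to 0 modulo a Gröbner basis of J.

No, the ideals differ.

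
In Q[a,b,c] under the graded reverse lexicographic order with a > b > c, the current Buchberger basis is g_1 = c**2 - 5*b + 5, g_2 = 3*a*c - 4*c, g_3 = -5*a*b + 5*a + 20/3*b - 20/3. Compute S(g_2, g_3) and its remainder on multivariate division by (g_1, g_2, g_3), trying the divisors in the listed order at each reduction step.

lcm(LM(g_2), LM(g_3)) = a*b*c.
S = (lcm/LT(g_2))·g_2 − (lcm/LT(g_3))·g_3 = a*c - 4/3*c.
Reduce S modulo (g_1, g_2, g_3) in that order:
  leading term a*c: subtract (1/3)·g_2 from a*c - 4/3*c → 0
The remainder is 0, so this S-polynomial contributes no new basis element.

S(g_2, g_3) = a*c - 4/3*c; remainder on division = 0.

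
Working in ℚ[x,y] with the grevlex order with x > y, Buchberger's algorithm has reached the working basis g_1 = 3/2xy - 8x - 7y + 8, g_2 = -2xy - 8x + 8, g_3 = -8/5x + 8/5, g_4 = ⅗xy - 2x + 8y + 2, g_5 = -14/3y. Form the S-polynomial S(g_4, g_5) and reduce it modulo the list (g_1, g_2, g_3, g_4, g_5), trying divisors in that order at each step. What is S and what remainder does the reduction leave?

S(g_4, g_5) = -10/3x + 40/3y + 10/3; remainder on division = 0.

lcm(LM(g_4), LM(g_5)) = xy.
S = (lcm/LT(g_4))·g_4 − (lcm/LT(g_5))·g_5 = -10/3x + 40/3y + 10/3.
Reduce S modulo (g_1, g_2, g_3, g_4, g_5) in that order:
  leading term x: subtract (25/12)·g_3 from -10/3x + 40/3y + 10/3 → 40/3y
  leading term y: subtract (-20/7)·g_5 from 40/3y → 0
The remainder is 0, so this S-polynomial contributes no new basis element.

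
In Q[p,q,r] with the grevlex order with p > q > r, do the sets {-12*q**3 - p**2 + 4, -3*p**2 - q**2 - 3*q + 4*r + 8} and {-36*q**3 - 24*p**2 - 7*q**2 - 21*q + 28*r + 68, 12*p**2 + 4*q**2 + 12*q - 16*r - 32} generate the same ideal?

Yes, the ideals are equal.

Equality of ideals is decidable: compute both reduced Gröbner bases (unique for the ordering) and check whether they agree.
Buchberger on the first generating set:
f_1 = -12*q**3 - p**2 + 4, LT = q**3.
f_2 = -3*p**2 - q**2 - 3*q + 4*r + 8, LT = p**2.

The S-polynomials (S(f_1,f_2)) all reduce to 0 modulo the current basis, so we have a Gröbner basis.
Inter-reduce: drop elements whose leading term is divisible by another's, tail-reduce, and make monic.
Reduced Gröbner basis: {q**3 - 1/36*q**2 - 1/12*q + 1/9*r - 1/9, p**2 + 1/3*q**2 + q - 4/3*r - 8/3}.

Buchberger on the second generating set:
h_1 = -36*q**3 - 24*p**2 - 7*q**2 - 21*q + 28*r + 68, LT = q**3.
h_2 = 12*p**2 + 4*q**2 + 12*q - 16*r - 32, LT = p**2.

The S-polynomials (S(h_1,h_2)) all reduce to 0 modulo the current basis, so we have a Gröbner basis.
Inter-reduce: drop elements whose leading term is divisible by another's, tail-reduce, and make monic.
Reduced Gröbner basis: {q**3 - 1/36*q**2 - 1/12*q + 1/9*r - 1/9, p**2 + 1/3*q**2 + q - 4/3*r - 8/3}.

Same reduced basis, so the two generating sets span the same ideal.
The choice of monomial ordering does not affect the verdict — as long as both bases are computed under the same ordering, their equality decides ideal equality.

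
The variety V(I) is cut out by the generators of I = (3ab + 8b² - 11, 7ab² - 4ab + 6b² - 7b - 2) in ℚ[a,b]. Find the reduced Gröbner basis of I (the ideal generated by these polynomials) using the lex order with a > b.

G = {a + 308/75b² - b - 308/75, b³ - 25/28b² - b + 25/28}

f_1 = 3ab + 8b² - 11, LT = ab.
f_2 = 7ab² - 4ab + 6b² - 7b - 2, LT = ab².

S(f_1,f_2): lcm = ab². S = 4/7ab + 8/3b³ - 6/7b² - 8/3b + 2/7.
  leading term ab: subtract (4/21)·f_1 from 4/7ab + 8/3b³ - 6/7b² - 8/3b + 2/7 → 8/3b³ - 50/21b² - 8/3b + 50/21
  leading term b³: no divisor's leading term divides it; move 8/3b³ to the remainder.
  leading term b²: no divisor's leading term divides it; move -50/21b² to the remainder.
  leading term b: no divisor's leading term divides it; move -8/3b to the remainder.
  leading term 1: no divisor's leading term divides it; move 50/21 to the remainder.
  remainder 8/3b³ - 50/21b² - 8/3b + 50/21 ≠ 0; add g_3 = 8/3b³ - 50/21b² - 8/3b + 50/21 to the basis.

S(f_1,g_3): lcm = ab³. S = 25/28ab² + ab - 25/28a + 8/3b⁴ - 11/3b².
  leading term ab²: subtract (25/84b)·f_1 from 25/28ab² + ab - 25/28a + 8/3b⁴ - 11/3b² → ab - 25/28a + 8/3b⁴ - 50/21b³ - 11/3b² + 275/84b
  leading term ab: subtract (⅓)·f_1 from ab - 25/28a + 8/3b⁴ - 50/21b³ - 11/3b² + 275/84b → -25/28a + 8/3b⁴ - 50/21b³ - 19/3b² + 275/84b + 11/3
  leading term a: no divisor's leading term divides it; move -25/28a to the remainder.
  leading term b⁴: subtract (b)·g_3 from 8/3b⁴ - 50/21b³ - 19/3b² + 275/84b + 11/3 → -11/3b² + 25/28b + 11/3
  leading term b²: no divisor's leading term divides it; move -11/3b² to the remainder.
  leading term b: no divisor's leading term divides it; move 25/28b to the remainder.
  leading term 1: no divisor's leading term divides it; move 11/3 to the remainder.
  remainder -25/28a - 11/3b² + 25/28b + 11/3 ≠ 0; add g_4 = -25/28a - 11/3b² + 25/28b + 11/3 to the basis.

S(f_2,g_3): lcm = ab³. S = 9/28ab² + ab - 25/28a + 6/7b³ - b² - 2/7b.
  leading term ab²: subtract (3/28b)·f_1 from 9/28ab² + ab - 25/28a + 6/7b³ - b² - 2/7b → ab - 25/28a - b² + 25/28b
  leading term ab: subtract (⅓)·f_1 from ab - 25/28a - b² + 25/28b → -25/28a - 11/3b² + 25/28b + 11/3
  leading term a: subtract (1)·g_4 from -25/28a - 11/3b² + 25/28b + 11/3 → 0
  remainder 0.

S(f_1,g_4): lcm = ab. S = -308/75b³ + 11/3b² + 308/75b - 11/3.
  leading term b³: subtract (-77/50)·g_3 from -308/75b³ + 11/3b² + 308/75b - 11/3 → 0
  remainder 0.

S(f_2,g_4): lcm = ab². S = -4/7ab - 308/75b⁴ + b³ + 2606/525b² - b - 2/7.
  leading term ab: subtract (-4/21)·f_1 from -4/7ab - 308/75b⁴ + b³ + 2606/525b² - b - 2/7 → -308/75b⁴ + b³ + 3406/525b² - b - 50/21
  leading term b⁴: subtract (-77/50b)·g_3 from -308/75b⁴ + b³ + 3406/525b² - b - 50/21 → -8/3b³ + 50/21b² + 8/3b - 50/21
  leading term b³: subtract (-1)·g_3 from -8/3b³ + 50/21b² + 8/3b - 50/21 → 0
  remainder 0.

S(g_3,g_4): leading monomials are coprime, so the S-polynomial reduces to 0 (Buchberger's first criterion).
Every S-polynomial of the final basis reduces to 0, so we have a Gröbner basis.
Inter-reduce: drop elements whose leading term is divisible by another's, tail-reduce, and make monic.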